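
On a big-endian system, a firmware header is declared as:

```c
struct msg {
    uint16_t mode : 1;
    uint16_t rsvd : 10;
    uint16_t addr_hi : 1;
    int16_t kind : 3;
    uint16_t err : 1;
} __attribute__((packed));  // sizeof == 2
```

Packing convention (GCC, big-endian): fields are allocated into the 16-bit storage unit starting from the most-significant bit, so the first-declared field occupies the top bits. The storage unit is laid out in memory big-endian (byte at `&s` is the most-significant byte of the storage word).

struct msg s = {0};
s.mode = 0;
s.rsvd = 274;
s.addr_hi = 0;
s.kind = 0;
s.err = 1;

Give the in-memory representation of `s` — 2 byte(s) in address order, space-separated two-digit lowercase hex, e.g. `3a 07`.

22 41

mode:1 = 0 → 0x0 << 15 → word 0x0000
rsvd:10 = 274 → 0x112 << 5 → word 0x2240
addr_hi:1 = 0 → 0x0 << 4 → word 0x2240
kind:3 = 0 → 0x0 << 1 → word 0x2240
err:1 = 1 → 0x1 << 0 → word 0x2241
word = 0x2241 → big-endian bytes:
  [0]=0x22  [1]=0x41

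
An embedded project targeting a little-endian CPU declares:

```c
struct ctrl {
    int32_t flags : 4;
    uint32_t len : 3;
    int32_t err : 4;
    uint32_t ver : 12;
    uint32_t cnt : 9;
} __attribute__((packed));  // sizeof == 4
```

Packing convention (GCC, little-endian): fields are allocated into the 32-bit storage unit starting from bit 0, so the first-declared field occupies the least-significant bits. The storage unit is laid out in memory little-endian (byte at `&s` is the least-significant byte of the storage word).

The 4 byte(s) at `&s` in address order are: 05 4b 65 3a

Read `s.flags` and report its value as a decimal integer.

5

[0]=0x05 [1]=0x4b [2]=0x65 [3]=0x3a (little-endian) → word 0x3a654b05
flags [0+:4] = (word>>0) & 0xf = 5  ←
len [4+:3] = (word>>4) & 0x7 = 0
err [7+:4] = (word>>7) & 0xf = 6
ver [11+:12] = (word>>11) & 0xfff = 3241
cnt [23+:9] = (word>>23) & 0x1ff = 116
flags signed 4b, MSB=0: value = 5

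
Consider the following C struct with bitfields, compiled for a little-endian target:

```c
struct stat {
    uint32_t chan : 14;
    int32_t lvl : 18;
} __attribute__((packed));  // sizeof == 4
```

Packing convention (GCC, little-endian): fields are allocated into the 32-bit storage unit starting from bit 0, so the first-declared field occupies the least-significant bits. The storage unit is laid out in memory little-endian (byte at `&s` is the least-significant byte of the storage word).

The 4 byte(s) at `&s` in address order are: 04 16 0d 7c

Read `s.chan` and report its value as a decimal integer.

[0]=0x04 [1]=0x16 [2]=0x0d [3]=0x7c (little-endian) → word 0x7c0d1604
chan [0+:14] = (word>>0) & 0x3fff = 5636  ←
lvl [14+:18] = (word>>14) & 0x3ffff = 127028

5636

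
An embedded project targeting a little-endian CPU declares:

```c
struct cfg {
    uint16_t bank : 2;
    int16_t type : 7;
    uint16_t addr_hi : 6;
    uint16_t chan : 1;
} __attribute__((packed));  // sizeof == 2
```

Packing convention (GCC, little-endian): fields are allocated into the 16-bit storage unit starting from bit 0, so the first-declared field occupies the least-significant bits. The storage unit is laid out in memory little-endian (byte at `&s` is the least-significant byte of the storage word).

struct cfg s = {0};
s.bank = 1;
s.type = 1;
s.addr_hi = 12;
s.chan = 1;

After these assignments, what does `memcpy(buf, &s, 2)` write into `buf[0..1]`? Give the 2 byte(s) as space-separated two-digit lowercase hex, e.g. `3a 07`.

bank:2 = 1 → 0x1 << 0 → word 0x0001
type:7 = 1 → 0x1 << 2 → word 0x0005
addr_hi:6 = 12 → 0xc << 9 → word 0x1805
chan:1 = 1 → 0x1 << 15 → word 0x9805
word = 0x9805 → little-endian bytes:
  [0]=0x05  [1]=0x98

05 98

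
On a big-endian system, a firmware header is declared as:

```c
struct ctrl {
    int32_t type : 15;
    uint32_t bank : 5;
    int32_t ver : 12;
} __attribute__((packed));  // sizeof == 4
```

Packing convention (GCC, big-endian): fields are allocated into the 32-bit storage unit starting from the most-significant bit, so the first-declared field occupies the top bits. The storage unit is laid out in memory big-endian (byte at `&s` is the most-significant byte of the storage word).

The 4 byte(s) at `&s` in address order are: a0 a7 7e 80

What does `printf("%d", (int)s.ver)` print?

[0]=0xa0 [1]=0xa7 [2]=0x7e [3]=0x80 (big-endian) → word 0xa0a77e80
type [17+:15] = (word>>17) & 0x7fff = 20563
bank [12+:5] = (word>>12) & 0x1f = 23
ver [0+:12] = (word>>0) & 0xfff = 3712  ←
ver signed 12b, MSB=1: 3712 - 4096 = -384

-384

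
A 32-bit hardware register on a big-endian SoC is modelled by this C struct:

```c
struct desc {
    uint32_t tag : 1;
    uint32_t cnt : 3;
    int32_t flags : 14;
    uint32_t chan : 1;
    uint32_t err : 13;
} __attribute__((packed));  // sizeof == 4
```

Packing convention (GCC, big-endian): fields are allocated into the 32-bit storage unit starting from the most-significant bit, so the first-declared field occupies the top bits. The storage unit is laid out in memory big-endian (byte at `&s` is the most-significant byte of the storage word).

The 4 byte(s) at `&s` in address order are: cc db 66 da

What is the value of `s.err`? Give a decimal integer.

[0]=0xcc [1]=0xdb [2]=0x66 [3]=0xda (big-endian) → word 0xccdb66da
tag:1 @ bit 31 → (0xccdb66da>>31)&0x1 = 0x1
cnt:3 @ bit 28 → (0xccdb66da>>28)&0x7 = 0x4
flags:14 @ bit 14 → (0xccdb66da>>14)&0x3fff = 0x336d
chan:1 @ bit 13 → (0xccdb66da>>13)&0x1 = 0x1
err:13 @ bit 0 → (0xccdb66da>>0)&0x1fff = 0x6da  ←

1754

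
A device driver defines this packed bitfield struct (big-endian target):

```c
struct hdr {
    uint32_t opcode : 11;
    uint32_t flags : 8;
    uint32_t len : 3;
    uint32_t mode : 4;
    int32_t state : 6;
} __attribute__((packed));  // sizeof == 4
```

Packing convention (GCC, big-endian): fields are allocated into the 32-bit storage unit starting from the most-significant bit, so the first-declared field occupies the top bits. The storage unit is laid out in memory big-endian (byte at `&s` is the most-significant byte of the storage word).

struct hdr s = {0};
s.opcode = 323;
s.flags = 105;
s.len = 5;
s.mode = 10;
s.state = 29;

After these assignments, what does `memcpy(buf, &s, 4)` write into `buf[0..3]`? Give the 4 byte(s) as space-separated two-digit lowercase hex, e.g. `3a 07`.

opcode:11 = 323 → 0x143 << 21 → word 0x28600000
flags:8 = 105 → 0x69 << 13 → word 0x286d2000
len:3 = 5 → 0x5 << 10 → word 0x286d3400
mode:4 = 10 → 0xa << 6 → word 0x286d3680
state:6 = 29 → 0x1d << 0 → word 0x286d369d
word = 0x286d369d → big-endian bytes:
  [0]=0x28  [1]=0x6d  [2]=0x36  [3]=0x9d

28 6d 36 9d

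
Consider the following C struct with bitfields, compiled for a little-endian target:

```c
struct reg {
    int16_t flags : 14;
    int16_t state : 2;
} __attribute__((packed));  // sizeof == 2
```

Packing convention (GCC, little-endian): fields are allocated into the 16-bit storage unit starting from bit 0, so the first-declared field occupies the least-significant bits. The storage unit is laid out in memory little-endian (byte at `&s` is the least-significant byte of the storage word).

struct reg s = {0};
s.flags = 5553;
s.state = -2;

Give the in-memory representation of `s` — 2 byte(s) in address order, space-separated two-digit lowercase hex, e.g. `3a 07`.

b1 95

flags (14b) val=5553 bits=0x15b1 at bit 0: 0x15b1
state (2b) val=-2 bits=0x2 at bit 14: 0x95b1
word = 0x95b1 → little-endian bytes:
  [0]=0xb1  [1]=0x95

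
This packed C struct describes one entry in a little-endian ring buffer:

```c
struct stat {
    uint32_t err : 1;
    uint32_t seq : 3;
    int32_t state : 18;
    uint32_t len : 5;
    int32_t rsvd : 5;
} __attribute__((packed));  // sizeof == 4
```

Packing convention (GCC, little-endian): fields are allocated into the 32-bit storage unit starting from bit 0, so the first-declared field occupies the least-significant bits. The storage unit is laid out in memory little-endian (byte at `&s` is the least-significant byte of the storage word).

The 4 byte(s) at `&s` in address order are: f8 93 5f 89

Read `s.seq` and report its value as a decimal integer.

[0]=0xf8 [1]=0x93 [2]=0x5f [3]=0x89 (little-endian) → word 0x895f93f8
err [0+:1] = (word>>0) & 0x1 = 0
seq [1+:3] = (word>>1) & 0x7 = 4  ←
state [4+:18] = (word>>4) & 0x3ffff = 129343
len [22+:5] = (word>>22) & 0x1f = 5
rsvd [27+:5] = (word>>27) & 0x1f = 17

4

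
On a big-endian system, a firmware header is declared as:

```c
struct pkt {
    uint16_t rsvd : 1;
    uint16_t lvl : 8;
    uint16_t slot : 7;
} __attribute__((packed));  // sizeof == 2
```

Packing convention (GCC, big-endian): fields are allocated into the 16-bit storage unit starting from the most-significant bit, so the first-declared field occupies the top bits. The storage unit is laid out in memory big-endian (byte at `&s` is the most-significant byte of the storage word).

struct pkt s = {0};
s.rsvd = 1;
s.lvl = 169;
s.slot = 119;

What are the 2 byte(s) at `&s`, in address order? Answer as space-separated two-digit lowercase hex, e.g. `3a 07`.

d4 f7

rsvd:1 = 1 → 0x1 << 15 → word 0x8000
lvl:8 = 169 → 0xa9 << 7 → word 0xd480
slot:7 = 119 → 0x77 << 0 → word 0xd4f7
word = 0xd4f7 → big-endian bytes:
  [0]=0xd4  [1]=0xf7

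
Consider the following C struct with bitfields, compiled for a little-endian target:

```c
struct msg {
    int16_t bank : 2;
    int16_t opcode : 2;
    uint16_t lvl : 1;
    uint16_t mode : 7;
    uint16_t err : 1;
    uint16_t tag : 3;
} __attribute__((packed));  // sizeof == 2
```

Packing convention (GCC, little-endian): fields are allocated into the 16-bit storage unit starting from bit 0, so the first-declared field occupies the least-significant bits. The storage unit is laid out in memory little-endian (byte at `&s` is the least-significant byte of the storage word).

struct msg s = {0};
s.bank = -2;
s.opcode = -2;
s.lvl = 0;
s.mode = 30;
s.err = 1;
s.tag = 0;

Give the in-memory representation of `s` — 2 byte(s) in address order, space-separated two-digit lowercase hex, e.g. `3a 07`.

bank:2 = -2 → 0x2 << 0 → word 0x0002
opcode:2 = -2 → 0x2 << 2 → word 0x000a
lvl:1 = 0 → 0x0 << 4 → word 0x000a
mode:7 = 30 → 0x1e << 5 → word 0x03ca
err:1 = 1 → 0x1 << 12 → word 0x13ca
tag:3 = 0 → 0x0 << 13 → word 0x13ca
word = 0x13ca → little-endian bytes:
  [0]=0xca  [1]=0x13

ca 13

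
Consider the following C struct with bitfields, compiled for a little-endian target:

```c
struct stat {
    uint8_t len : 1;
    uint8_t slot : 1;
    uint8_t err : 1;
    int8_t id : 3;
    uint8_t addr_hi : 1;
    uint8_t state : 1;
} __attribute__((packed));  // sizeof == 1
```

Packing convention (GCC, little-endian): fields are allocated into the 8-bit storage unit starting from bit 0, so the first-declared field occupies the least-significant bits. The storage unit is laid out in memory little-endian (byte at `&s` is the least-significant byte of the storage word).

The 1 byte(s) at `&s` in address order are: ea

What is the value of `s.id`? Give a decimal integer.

[0]=0xea (little-endian) → word 0xea
len [0+:1] = (word>>0) & 0x1 = 0
slot [1+:1] = (word>>1) & 0x1 = 1
err [2+:1] = (word>>2) & 0x1 = 0
id [3+:3] = (word>>3) & 0x7 = 5  ←
addr_hi [6+:1] = (word>>6) & 0x1 = 1
state [7+:1] = (word>>7) & 0x1 = 1
id signed 3b, MSB=1: 5 - 8 = -3

-3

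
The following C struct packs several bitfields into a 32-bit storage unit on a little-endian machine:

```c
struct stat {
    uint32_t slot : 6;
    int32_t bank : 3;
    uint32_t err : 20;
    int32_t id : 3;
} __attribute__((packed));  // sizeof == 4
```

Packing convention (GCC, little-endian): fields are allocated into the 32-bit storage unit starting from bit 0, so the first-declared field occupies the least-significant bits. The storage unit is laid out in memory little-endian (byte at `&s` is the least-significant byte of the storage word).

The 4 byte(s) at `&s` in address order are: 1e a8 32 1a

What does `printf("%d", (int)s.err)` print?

[0]=0x1e [1]=0xa8 [2]=0x32 [3]=0x1a (little-endian) → word 0x1a32a81e
slot:6 @ bit 0 → (0x1a32a81e>>0)&0x3f = 0x1e
bank:3 @ bit 6 → (0x1a32a81e>>6)&0x7 = 0x0
err:20 @ bit 9 → (0x1a32a81e>>9)&0xfffff = 0xd1954  ←
id:3 @ bit 29 → (0x1a32a81e>>29)&0x7 = 0x0

858452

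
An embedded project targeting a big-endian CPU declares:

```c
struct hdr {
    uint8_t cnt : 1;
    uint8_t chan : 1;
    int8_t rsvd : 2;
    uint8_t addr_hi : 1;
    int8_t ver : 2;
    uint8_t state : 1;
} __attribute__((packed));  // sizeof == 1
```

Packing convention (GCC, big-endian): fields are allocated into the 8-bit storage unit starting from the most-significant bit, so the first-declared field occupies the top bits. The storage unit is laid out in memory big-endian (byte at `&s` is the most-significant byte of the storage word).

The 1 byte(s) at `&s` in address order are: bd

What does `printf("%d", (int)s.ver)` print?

-2

[0]=0xbd (big-endian) → word 0xbd
cnt [7+:1] = (word>>7) & 0x1 = 1
chan [6+:1] = (word>>6) & 0x1 = 0
rsvd [4+:2] = (word>>4) & 0x3 = 3
addr_hi [3+:1] = (word>>3) & 0x1 = 1
ver [1+:2] = (word>>1) & 0x3 = 2  ←
state [0+:1] = (word>>0) & 0x1 = 1
ver signed 2b, MSB=1: 2 - 4 = -2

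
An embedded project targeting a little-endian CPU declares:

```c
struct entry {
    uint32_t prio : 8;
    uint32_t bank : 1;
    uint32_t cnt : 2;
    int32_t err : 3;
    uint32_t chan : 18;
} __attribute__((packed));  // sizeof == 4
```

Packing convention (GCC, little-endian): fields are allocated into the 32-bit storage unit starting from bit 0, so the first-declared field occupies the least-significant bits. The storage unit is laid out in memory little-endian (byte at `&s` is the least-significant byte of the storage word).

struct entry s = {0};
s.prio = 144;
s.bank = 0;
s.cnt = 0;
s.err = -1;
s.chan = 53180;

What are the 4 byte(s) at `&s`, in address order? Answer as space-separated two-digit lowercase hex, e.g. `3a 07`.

90 38 ef 33

[0+:8] prio=144 & 0xff = 0x90; word=0x00000090
[8+:1] bank=0 & 0x1 = 0x0; word=0x00000090
[9+:2] cnt=0 & 0x3 = 0x0; word=0x00000090
[11+:3] err=-1 & 0x7 = 0x7; word=0x00003890
[14+:18] chan=53180 & 0x3ffff = 0xcfbc; word=0x33ef3890
word = 0x33ef3890 → little-endian bytes:
  [0]=0x90  [1]=0x38  [2]=0xef  [3]=0x33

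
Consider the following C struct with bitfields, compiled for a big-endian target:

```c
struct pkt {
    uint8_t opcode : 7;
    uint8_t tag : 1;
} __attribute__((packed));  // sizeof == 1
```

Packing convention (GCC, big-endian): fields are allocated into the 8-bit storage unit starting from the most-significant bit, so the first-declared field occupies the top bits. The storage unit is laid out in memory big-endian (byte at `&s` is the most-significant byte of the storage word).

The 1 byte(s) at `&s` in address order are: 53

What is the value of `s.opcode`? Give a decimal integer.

41

[0]=0x53 (big-endian) → word 0x53
opcode:7 @ bit 1 → (0x53>>1)&0x7f = 0x29  ←
tag:1 @ bit 0 → (0x53>>0)&0x1 = 0x1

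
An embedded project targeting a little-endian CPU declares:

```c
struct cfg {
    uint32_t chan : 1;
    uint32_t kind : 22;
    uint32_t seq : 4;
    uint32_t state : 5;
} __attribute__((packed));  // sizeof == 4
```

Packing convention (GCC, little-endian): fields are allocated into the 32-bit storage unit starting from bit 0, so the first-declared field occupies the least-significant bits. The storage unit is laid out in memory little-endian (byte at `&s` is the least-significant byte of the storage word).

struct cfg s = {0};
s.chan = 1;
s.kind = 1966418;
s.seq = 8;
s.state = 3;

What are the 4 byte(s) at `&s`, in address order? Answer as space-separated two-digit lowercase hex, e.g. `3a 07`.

a5 02 3c 1c

[0+:1] chan=1 & 0x1 = 0x1; word=0x00000001
[1+:22] kind=1966418 & 0x3fffff = 0x1e0152; word=0x003c02a5
[23+:4] seq=8 & 0xf = 0x8; word=0x043c02a5
[27+:5] state=3 & 0x1f = 0x3; word=0x1c3c02a5
word = 0x1c3c02a5 → little-endian bytes:
  [0]=0xa5  [1]=0x02  [2]=0x3c  [3]=0x1c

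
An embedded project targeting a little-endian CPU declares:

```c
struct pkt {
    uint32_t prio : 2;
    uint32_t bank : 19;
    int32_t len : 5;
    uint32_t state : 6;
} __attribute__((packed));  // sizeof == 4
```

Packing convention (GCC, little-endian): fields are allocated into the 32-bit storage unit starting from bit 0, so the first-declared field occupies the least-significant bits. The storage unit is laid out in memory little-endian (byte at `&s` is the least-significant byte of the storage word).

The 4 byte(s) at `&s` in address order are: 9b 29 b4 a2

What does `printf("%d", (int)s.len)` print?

-11

[0]=0x9b [1]=0x29 [2]=0xb4 [3]=0xa2 (little-endian) → word 0xa2b4299b
prio [0+:2] = (word>>0) & 0x3 = 3
bank [2+:19] = (word>>2) & 0x7ffff = 330342
len [21+:5] = (word>>21) & 0x1f = 21  ←
state [26+:6] = (word>>26) & 0x3f = 40
len signed 5b, MSB=1: 21 - 32 = -11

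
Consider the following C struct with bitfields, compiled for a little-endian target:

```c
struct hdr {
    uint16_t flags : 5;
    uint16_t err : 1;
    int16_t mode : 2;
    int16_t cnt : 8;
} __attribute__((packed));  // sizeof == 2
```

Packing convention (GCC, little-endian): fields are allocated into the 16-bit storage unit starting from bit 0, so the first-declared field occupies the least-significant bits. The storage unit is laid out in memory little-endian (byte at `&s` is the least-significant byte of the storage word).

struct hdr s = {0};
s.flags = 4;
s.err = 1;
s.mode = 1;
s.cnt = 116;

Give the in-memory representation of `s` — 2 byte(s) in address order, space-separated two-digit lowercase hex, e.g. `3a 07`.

flags:5 = 4 → 0x4 << 0 → word 0x0004
err:1 = 1 → 0x1 << 5 → word 0x0024
mode:2 = 1 → 0x1 << 6 → word 0x0064
cnt:8 = 116 → 0x74 << 8 → word 0x7464
word = 0x7464 → little-endian bytes:
  [0]=0x64  [1]=0x74

64 74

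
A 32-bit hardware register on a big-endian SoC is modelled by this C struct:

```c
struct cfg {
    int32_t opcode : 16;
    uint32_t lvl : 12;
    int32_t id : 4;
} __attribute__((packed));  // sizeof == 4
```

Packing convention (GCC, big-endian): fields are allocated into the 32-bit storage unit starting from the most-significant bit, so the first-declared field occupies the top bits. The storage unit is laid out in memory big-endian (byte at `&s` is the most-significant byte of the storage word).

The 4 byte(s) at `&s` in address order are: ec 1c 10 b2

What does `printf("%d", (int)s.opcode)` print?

-5092

[0]=0xec [1]=0x1c [2]=0x10 [3]=0xb2 (big-endian) → word 0xec1c10b2
opcode:16 @ bit 16 → (0xec1c10b2>>16)&0xffff = 0xec1c  ←
lvl:12 @ bit 4 → (0xec1c10b2>>4)&0xfff = 0x10b
id:4 @ bit 0 → (0xec1c10b2>>0)&0xf = 0x2
opcode signed 16b, MSB=1: 60444 - 65536 = -5092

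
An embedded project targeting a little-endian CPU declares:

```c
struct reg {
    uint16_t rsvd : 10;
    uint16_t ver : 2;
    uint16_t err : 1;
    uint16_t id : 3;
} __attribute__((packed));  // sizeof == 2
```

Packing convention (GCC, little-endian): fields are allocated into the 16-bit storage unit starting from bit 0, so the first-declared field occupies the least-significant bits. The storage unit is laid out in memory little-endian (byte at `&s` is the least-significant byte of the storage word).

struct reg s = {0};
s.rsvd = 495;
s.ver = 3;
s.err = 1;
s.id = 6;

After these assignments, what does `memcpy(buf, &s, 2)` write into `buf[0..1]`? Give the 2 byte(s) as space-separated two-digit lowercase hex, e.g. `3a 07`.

rsvd:10 = 495 → 0x1ef << 0 → word 0x01ef
ver:2 = 3 → 0x3 << 10 → word 0x0def
err:1 = 1 → 0x1 << 12 → word 0x1def
id:3 = 6 → 0x6 << 13 → word 0xddef
word = 0xddef → little-endian bytes:
  [0]=0xef  [1]=0xdd

ef dd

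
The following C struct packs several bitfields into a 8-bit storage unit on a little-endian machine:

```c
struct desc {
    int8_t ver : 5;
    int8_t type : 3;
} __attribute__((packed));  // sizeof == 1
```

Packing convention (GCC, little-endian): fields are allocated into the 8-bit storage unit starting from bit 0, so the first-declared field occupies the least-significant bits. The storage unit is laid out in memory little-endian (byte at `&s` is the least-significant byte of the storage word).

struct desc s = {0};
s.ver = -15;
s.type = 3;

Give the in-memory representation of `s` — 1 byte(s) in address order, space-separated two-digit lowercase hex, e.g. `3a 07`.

[0+:5] ver=-15 & 0x1f = 0x11; word=0x11
[5+:3] type=3 & 0x7 = 0x3; word=0x71
word = 0x71 → little-endian bytes:
  [0]=0x71

71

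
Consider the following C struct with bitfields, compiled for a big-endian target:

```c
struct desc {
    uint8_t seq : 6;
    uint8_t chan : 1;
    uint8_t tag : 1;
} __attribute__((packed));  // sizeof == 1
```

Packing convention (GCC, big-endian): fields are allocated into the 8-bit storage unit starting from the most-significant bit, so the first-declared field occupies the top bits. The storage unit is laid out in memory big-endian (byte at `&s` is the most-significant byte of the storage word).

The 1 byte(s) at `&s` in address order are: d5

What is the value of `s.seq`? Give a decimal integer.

53

[0]=0xd5 (big-endian) → word 0xd5
seq [2+:6] = (word>>2) & 0x3f = 53  ←
chan [1+:1] = (word>>1) & 0x1 = 0
tag [0+:1] = (word>>0) & 0x1 = 1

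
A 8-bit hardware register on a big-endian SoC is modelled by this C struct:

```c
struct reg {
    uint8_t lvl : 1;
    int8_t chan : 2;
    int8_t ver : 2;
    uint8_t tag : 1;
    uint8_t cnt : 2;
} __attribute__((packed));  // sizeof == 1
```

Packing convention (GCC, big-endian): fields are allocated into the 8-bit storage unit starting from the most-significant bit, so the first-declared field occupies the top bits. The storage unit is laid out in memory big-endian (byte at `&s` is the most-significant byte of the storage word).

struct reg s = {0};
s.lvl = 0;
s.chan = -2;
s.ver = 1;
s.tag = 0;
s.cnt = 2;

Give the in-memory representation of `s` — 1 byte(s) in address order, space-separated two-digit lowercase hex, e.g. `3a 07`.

lvl:1 = 0 → 0x0 << 7 → word 0x00
chan:2 = -2 → 0x2 << 5 → word 0x40
ver:2 = 1 → 0x1 << 3 → word 0x48
tag:1 = 0 → 0x0 << 2 → word 0x48
cnt:2 = 2 → 0x2 << 0 → word 0x4a
word = 0x4a → big-endian bytes:
  [0]=0x4a

4a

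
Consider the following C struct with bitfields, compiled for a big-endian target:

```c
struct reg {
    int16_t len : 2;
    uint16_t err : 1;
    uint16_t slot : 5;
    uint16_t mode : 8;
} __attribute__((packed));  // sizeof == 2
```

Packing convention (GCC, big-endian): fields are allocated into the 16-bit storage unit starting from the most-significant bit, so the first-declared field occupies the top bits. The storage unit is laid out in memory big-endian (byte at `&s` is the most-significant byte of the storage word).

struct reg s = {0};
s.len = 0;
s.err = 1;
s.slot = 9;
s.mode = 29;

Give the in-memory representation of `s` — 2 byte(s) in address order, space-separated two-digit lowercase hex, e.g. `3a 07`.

29 1d

[14+:2] len=0 & 0x3 = 0x0; word=0x0000
[13+:1] err=1 & 0x1 = 0x1; word=0x2000
[8+:5] slot=9 & 0x1f = 0x9; word=0x2900
[0+:8] mode=29 & 0xff = 0x1d; word=0x291d
word = 0x291d → big-endian bytes:
  [0]=0x29  [1]=0x1d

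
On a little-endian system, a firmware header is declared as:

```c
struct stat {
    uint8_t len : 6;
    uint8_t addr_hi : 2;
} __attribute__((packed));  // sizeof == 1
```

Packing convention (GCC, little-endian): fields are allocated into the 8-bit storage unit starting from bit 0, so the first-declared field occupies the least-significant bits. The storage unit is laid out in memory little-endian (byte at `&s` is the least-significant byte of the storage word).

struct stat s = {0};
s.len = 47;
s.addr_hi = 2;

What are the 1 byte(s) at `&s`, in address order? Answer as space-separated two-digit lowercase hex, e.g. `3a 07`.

len:6 = 47 → 0x2f << 0 → word 0x2f
addr_hi:2 = 2 → 0x2 << 6 → word 0xaf
word = 0xaf → little-endian bytes:
  [0]=0xaf

af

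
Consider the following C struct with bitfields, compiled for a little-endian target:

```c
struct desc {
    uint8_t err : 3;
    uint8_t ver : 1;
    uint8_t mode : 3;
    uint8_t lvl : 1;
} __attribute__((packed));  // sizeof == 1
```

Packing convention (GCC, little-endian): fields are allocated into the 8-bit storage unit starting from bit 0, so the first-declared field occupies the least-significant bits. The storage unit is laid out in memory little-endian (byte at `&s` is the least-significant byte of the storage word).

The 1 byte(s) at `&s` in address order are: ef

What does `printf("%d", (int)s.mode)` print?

[0]=0xef (little-endian) → word 0xef
err [0+:3] = (word>>0) & 0x7 = 7
ver [3+:1] = (word>>3) & 0x1 = 1
mode [4+:3] = (word>>4) & 0x7 = 6  ←
lvl [7+:1] = (word>>7) & 0x1 = 1

6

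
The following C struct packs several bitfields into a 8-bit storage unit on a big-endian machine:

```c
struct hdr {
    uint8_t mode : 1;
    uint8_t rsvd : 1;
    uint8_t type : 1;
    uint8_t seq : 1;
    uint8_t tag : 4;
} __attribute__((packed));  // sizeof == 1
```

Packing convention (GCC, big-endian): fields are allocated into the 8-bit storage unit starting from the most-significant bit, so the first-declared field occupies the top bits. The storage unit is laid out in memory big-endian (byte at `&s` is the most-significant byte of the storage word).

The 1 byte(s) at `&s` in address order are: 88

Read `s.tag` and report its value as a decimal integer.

[0]=0x88 (big-endian) → word 0x88
mode [7+:1] = (word>>7) & 0x1 = 1
rsvd [6+:1] = (word>>6) & 0x1 = 0
type [5+:1] = (word>>5) & 0x1 = 0
seq [4+:1] = (word>>4) & 0x1 = 0
tag [0+:4] = (word>>0) & 0xf = 8  ←

8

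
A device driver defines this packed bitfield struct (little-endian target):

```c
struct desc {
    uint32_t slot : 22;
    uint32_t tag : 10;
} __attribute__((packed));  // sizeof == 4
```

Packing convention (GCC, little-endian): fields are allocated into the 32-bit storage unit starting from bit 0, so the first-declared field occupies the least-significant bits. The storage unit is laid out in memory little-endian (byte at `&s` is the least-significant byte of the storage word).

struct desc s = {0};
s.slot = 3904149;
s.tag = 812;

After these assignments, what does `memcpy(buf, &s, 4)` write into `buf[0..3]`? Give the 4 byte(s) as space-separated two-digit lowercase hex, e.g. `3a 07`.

95 92 3b cb

[0+:22] slot=3904149 & 0x3fffff = 0x3b9295; word=0x003b9295
[22+:10] tag=812 & 0x3ff = 0x32c; word=0xcb3b9295
word = 0xcb3b9295 → little-endian bytes:
  [0]=0x95  [1]=0x92  [2]=0x3b  [3]=0xcb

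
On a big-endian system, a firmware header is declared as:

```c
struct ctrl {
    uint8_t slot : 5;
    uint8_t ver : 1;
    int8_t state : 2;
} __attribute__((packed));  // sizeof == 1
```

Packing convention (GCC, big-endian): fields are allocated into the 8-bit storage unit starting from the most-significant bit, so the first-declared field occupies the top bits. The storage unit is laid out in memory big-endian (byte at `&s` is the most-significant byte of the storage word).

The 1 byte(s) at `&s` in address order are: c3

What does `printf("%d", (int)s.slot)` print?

[0]=0xc3 (big-endian) → word 0xc3
slot [3+:5] = (word>>3) & 0x1f = 24  ←
ver [2+:1] = (word>>2) & 0x1 = 0
state [0+:2] = (word>>0) & 0x3 = 3

24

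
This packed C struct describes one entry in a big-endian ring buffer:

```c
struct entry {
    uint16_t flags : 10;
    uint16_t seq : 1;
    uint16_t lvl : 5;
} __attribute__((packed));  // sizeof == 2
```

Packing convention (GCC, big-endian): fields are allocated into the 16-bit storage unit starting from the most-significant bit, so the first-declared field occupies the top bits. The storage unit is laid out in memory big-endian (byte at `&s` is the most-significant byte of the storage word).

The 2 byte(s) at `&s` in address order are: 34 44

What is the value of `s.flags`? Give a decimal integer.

209

[0]=0x34 [1]=0x44 (big-endian) → word 0x3444
flags:10 @ bit 6 → (0x3444>>6)&0x3ff = 0xd1  ←
seq:1 @ bit 5 → (0x3444>>5)&0x1 = 0x0
lvl:5 @ bit 0 → (0x3444>>0)&0x1f = 0x4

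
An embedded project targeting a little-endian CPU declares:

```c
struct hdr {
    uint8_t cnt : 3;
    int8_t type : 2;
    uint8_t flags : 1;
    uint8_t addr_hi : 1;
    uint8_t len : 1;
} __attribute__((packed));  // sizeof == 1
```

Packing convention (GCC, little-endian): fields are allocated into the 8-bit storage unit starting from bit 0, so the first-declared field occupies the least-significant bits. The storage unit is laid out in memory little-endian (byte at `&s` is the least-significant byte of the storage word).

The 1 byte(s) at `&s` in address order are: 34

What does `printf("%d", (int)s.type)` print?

-2

[0]=0x34 (little-endian) → word 0x34
cnt [0+:3] = (word>>0) & 0x7 = 4
type [3+:2] = (word>>3) & 0x3 = 2  ←
flags [5+:1] = (word>>5) & 0x1 = 1
addr_hi [6+:1] = (word>>6) & 0x1 = 0
len [7+:1] = (word>>7) & 0x1 = 0
type signed 2b, MSB=1: 2 - 4 = -2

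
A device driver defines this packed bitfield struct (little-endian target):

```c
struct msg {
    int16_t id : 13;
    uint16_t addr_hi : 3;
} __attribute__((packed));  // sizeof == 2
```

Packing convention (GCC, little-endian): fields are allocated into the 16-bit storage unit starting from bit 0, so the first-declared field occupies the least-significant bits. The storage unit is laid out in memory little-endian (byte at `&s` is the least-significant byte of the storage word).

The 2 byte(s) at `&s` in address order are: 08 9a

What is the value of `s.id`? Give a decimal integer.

[0]=0x08 [1]=0x9a (little-endian) → word 0x9a08
id:13 @ bit 0 → (0x9a08>>0)&0x1fff = 0x1a08  ←
addr_hi:3 @ bit 13 → (0x9a08>>13)&0x7 = 0x4
id signed 13b, MSB=1: 6664 - 8192 = -1528

-1528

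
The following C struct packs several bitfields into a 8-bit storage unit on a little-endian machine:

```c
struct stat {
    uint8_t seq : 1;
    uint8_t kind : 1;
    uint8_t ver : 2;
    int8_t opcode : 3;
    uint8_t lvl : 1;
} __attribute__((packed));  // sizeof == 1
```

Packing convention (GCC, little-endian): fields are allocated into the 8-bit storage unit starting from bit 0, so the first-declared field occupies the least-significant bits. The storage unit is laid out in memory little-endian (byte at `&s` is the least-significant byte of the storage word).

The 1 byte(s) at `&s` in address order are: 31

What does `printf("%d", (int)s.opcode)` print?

3

[0]=0x31 (little-endian) → word 0x31
seq [0+:1] = (word>>0) & 0x1 = 1
kind [1+:1] = (word>>1) & 0x1 = 0
ver [2+:2] = (word>>2) & 0x3 = 0
opcode [4+:3] = (word>>4) & 0x7 = 3  ←
lvl [7+:1] = (word>>7) & 0x1 = 0
opcode signed 3b, MSB=0: value = 3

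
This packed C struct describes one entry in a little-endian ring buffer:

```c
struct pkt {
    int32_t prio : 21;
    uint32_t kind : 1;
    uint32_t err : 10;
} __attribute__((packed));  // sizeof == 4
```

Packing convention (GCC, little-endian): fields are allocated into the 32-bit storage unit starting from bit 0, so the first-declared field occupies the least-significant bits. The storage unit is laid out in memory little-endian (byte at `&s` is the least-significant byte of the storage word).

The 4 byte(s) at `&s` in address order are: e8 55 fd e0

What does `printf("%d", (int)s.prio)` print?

[0]=0xe8 [1]=0x55 [2]=0xfd [3]=0xe0 (little-endian) → word 0xe0fd55e8
prio [0+:21] = (word>>0) & 0x1fffff = 1922536  ←
kind [21+:1] = (word>>21) & 0x1 = 1
err [22+:10] = (word>>22) & 0x3ff = 899
prio signed 21b, MSB=1: 1922536 - 2097152 = -174616

-174616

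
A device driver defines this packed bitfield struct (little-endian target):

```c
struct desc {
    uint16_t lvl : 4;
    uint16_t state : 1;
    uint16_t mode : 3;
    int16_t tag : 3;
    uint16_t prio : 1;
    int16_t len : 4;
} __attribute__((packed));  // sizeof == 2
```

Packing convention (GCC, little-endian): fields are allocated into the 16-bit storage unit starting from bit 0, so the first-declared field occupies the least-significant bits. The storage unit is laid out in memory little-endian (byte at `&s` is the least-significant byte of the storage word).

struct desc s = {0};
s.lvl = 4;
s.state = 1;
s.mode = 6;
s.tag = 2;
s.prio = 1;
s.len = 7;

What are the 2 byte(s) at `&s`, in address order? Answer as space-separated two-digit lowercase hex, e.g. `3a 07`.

lvl:4 = 4 → 0x4 << 0 → word 0x0004
state:1 = 1 → 0x1 << 4 → word 0x0014
mode:3 = 6 → 0x6 << 5 → word 0x00d4
tag:3 = 2 → 0x2 << 8 → word 0x02d4
prio:1 = 1 → 0x1 << 11 → word 0x0ad4
len:4 = 7 → 0x7 << 12 → word 0x7ad4
word = 0x7ad4 → little-endian bytes:
  [0]=0xd4  [1]=0x7a

d4 7a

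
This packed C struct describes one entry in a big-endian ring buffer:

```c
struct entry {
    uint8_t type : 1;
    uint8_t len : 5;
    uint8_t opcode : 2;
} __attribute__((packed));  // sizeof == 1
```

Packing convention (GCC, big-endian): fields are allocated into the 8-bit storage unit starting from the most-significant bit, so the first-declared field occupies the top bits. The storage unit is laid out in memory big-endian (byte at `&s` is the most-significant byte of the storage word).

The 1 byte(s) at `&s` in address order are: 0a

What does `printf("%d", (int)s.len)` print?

[0]=0x0a (big-endian) → word 0x0a
type [7+:1] = (word>>7) & 0x1 = 0
len [2+:5] = (word>>2) & 0x1f = 2  ←
opcode [0+:2] = (word>>0) & 0x3 = 2

2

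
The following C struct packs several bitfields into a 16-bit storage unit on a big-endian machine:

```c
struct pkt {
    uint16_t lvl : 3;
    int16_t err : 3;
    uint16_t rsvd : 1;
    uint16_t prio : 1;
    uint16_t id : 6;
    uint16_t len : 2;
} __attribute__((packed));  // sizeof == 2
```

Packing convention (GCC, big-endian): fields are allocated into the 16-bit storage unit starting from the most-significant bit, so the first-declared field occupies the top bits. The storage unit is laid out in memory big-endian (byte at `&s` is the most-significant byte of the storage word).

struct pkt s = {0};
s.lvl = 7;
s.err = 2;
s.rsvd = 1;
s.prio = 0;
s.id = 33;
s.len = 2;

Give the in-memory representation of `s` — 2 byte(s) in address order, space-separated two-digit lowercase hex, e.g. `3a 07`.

lvl (3b) val=7 bits=0x7 at bit 13: 0xe000
err (3b) val=2 bits=0x2 at bit 10: 0xe800
rsvd (1b) val=1 bits=0x1 at bit 9: 0xea00
prio (1b) val=0 bits=0x0 at bit 8: 0xea00
id (6b) val=33 bits=0x21 at bit 2: 0xea84
len (2b) val=2 bits=0x2 at bit 0: 0xea86
word = 0xea86 → big-endian bytes:
  [0]=0xea  [1]=0x86

ea 86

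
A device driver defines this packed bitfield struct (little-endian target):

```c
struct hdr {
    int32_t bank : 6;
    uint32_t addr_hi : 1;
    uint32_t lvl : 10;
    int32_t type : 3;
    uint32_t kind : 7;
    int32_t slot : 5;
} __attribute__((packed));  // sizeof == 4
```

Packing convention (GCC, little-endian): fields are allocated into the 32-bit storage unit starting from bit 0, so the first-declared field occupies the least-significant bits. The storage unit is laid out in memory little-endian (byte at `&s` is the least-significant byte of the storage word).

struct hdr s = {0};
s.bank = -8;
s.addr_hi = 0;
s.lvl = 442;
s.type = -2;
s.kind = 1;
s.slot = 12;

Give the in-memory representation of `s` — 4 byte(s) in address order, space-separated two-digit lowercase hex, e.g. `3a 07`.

bank:6 = -8 → 0x38 << 0 → word 0x00000038
addr_hi:1 = 0 → 0x0 << 6 → word 0x00000038
lvl:10 = 442 → 0x1ba << 7 → word 0x0000dd38
type:3 = -2 → 0x6 << 17 → word 0x000cdd38
kind:7 = 1 → 0x1 << 20 → word 0x001cdd38
slot:5 = 12 → 0xc << 27 → word 0x601cdd38
word = 0x601cdd38 → little-endian bytes:
  [0]=0x38  [1]=0xdd  [2]=0x1c  [3]=0x60

38 dd 1c 60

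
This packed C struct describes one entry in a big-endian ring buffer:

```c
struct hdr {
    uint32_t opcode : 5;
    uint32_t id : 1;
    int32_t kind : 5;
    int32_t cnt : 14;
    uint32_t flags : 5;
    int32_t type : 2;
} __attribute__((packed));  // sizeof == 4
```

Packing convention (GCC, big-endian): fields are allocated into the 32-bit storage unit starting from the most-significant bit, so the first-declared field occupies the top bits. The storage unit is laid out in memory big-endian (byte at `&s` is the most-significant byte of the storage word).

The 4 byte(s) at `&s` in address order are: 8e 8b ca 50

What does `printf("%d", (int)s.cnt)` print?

6036

[0]=0x8e [1]=0x8b [2]=0xca [3]=0x50 (big-endian) → word 0x8e8bca50
opcode:5 @ bit 27 → (0x8e8bca50>>27)&0x1f = 0x11
id:1 @ bit 26 → (0x8e8bca50>>26)&0x1 = 0x1
kind:5 @ bit 21 → (0x8e8bca50>>21)&0x1f = 0x14
cnt:14 @ bit 7 → (0x8e8bca50>>7)&0x3fff = 0x1794  ←
flags:5 @ bit 2 → (0x8e8bca50>>2)&0x1f = 0x14
type:2 @ bit 0 → (0x8e8bca50>>0)&0x3 = 0x0
cnt signed 14b, MSB=0: value = 6036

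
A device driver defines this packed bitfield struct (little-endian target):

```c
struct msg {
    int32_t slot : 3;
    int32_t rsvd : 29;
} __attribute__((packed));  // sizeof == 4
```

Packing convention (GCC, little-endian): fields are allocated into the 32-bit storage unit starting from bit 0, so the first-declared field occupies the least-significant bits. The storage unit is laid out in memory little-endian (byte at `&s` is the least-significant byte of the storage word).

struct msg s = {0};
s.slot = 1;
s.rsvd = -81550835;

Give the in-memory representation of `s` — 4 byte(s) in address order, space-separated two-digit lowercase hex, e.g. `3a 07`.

69 10 1d d9

slot (3b) val=1 bits=0x1 at bit 0: 0x00000001
rsvd (29b) val=-81550835 bits=0x1b23a20d at bit 3: 0xd91d1069
word = 0xd91d1069 → little-endian bytes:
  [0]=0x69  [1]=0x10  [2]=0x1d  [3]=0xd9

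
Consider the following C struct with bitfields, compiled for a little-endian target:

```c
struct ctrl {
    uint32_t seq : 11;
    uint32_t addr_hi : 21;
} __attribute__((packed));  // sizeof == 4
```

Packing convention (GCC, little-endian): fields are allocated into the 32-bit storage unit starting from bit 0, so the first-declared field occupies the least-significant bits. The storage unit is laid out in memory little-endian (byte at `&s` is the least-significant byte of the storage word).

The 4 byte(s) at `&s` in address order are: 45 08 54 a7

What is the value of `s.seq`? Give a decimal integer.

69

[0]=0x45 [1]=0x08 [2]=0x54 [3]=0xa7 (little-endian) → word 0xa7540845
seq:11 @ bit 0 → (0xa7540845>>0)&0x7ff = 0x45  ←
addr_hi:21 @ bit 11 → (0xa7540845>>11)&0x1fffff = 0x14ea81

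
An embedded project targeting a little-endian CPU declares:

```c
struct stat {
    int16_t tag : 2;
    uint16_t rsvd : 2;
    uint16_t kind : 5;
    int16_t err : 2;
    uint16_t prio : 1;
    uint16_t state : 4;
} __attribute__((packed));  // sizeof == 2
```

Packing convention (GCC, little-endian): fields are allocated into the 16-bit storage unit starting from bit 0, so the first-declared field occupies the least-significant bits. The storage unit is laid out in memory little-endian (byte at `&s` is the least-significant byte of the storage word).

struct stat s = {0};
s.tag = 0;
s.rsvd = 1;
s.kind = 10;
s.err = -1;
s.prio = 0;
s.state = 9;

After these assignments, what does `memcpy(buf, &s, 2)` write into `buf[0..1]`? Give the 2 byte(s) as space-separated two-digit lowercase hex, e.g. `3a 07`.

[0+:2] tag=0 & 0x3 = 0x0; word=0x0000
[2+:2] rsvd=1 & 0x3 = 0x1; word=0x0004
[4+:5] kind=10 & 0x1f = 0xa; word=0x00a4
[9+:2] err=-1 & 0x3 = 0x3; word=0x06a4
[11+:1] prio=0 & 0x1 = 0x0; word=0x06a4
[12+:4] state=9 & 0xf = 0x9; word=0x96a4
word = 0x96a4 → little-endian bytes:
  [0]=0xa4  [1]=0x96

a4 96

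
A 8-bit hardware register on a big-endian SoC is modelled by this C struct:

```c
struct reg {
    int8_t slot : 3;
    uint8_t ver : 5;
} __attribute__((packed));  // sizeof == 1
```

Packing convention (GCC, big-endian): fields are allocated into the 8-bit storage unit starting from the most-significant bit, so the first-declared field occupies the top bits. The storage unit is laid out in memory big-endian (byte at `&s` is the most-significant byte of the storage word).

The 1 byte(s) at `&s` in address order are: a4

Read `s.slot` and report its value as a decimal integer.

[0]=0xa4 (big-endian) → word 0xa4
slot:3 @ bit 5 → (0xa4>>5)&0x7 = 0x5  ←
ver:5 @ bit 0 → (0xa4>>0)&0x1f = 0x4
slot signed 3b, MSB=1: 5 - 8 = -3

-3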